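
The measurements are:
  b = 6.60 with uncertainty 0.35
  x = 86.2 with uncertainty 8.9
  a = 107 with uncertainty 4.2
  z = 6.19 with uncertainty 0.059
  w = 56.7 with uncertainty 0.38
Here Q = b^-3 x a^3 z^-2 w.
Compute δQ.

Q is a product of powers, so relative uncertainties combine in quadrature:
  (-3·δb/b)² = (-3×0.0530)² = 0.0253;  (1·δx/x)² = (1×0.103)² = 0.0107;  (3·δa/a)² = (3×0.0393)² = 0.0139;  (-2·δz/z)² = (-2×0.00953)² = 0.000363;  (1·δw/w)² = (1×0.00670)² = 4.49e-05
δQ/Q = √(0.0502) = 0.224
Q = 5.44e+05, so δQ = 0.224 × 5.44e+05 = 1.22e+05.

1.22e+05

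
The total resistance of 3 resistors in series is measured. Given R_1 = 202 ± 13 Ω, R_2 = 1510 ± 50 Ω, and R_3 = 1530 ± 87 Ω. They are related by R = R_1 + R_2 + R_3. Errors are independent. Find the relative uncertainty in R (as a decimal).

Each term contributes (cᵢ δxᵢ)² to (δR)²:
  (δR_1)² = 169;  (δR_2)² = 2500;  (δR_3)² = 7570
δR = √(10200) = 101 Ω
R = 3240 Ω, so δR/R = 101/3240 = 0.0312.

0.0312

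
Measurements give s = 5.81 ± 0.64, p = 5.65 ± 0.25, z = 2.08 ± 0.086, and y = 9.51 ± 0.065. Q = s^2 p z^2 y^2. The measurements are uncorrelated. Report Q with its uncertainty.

74600 ± 17900

Products/powers → add relative errors in quadrature, weighted by exponent:
  (2·δs/s)² = (2×0.110)² = 0.0485;  (1·δp/p)² = (1×0.0442)² = 0.00196;  (2·δz/z)² = (2×0.0413)² = 0.00684;  (2·δy/y)² = (2×0.00683)² = 0.000187
δQ/Q = √(0.0575) = 0.240
Q = 74600, so δQ = 0.240 × 74600 = 17900.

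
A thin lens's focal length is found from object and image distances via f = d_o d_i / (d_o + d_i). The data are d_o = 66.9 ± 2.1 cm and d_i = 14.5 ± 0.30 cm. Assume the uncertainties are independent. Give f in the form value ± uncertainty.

11.9 ± 0.213 cm

∂f/∂d_o = (d_i/(d_o+d_i))² = 0.0317;  ∂f/∂d_i = (d_o/(d_o+d_i))² = 0.675
δf = √((∂f/∂d_o · δd_o)² + (∂f/∂d_i · δd_i)²) = √(0.00444 + 0.0411) = 0.213 cm
f = 11.9 cm.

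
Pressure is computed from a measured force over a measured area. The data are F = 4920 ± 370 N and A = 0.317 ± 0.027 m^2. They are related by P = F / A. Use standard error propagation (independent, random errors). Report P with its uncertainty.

15500 ± 1760 Pa

Since P is a product/quotient, work with relative uncertainties:
  (1·δF/F)² = (1×0.0752)² = 0.00566;  (-1·δA/A)² = (-1×0.0852)² = 0.00725
δP/P = √(0.0129) = 0.114
P = 15500 Pa, so δP = 0.114 × 15500 = 1760 Pa.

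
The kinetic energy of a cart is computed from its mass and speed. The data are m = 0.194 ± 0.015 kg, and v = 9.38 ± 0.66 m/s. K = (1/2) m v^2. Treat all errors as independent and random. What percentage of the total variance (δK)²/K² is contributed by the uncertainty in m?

(δK/K)² = (1·δm/m)² + (2·δv/v)²
  m term: (1×0.0773)² = 0.00598
  v term: (2×0.0704)² = 0.0198
Total = 0.0258. Share from m = 0.00598/0.0258 = 0.232.

23.2%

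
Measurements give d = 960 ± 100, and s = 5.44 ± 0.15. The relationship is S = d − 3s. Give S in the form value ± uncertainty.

944 ± 100

Each term contributes (cᵢ δxᵢ)² to (δS)²:
  (δd)² = 10000;  (3·δs)² = 0.202
δS = √(10000) = 100
S = 944.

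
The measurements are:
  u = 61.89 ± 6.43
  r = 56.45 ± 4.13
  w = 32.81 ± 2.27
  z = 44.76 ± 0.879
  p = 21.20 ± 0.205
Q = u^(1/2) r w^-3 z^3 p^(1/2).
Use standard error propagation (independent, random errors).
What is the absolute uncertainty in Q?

1210

Since Q is a product/quotient, work with relative uncertainties:
  (½·δu/u)² = (0.5×0.104)² = 0.00270;  (1·δr/r)² = (1×0.0732)² = 0.00535;  (-3·δw/w)² = (-3×0.0692)² = 0.0431;  (3·δz/z)² = (3×0.0196)² = 0.00347;  (½·δp/p)² = (0.5×0.00967)² = 2.34e-05
δQ/Q = √(0.0546) = 0.234
Q = 5192, so δQ = 0.234 × 5192 = 1210.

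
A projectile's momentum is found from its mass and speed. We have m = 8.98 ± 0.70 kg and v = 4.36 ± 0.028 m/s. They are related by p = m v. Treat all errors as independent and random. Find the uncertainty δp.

Products/powers → add relative errors in quadrature, weighted by exponent:
  (1·δm/m)² = (1×0.0780)² = 0.00608;  (1·δv/v)² = (1×0.00642)² = 4.12e-05
δp/p = √(0.00612) = 0.0782
p = 39.2 kg·m/s, so δp = 0.0782 × 39.2 = 3.06 kg·m/s.

3.06 kg·m/s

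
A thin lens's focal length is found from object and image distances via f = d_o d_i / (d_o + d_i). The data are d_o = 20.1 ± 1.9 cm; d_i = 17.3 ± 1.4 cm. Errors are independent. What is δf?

∂f/∂d_o = (d_i/(d_o+d_i))² = 0.214;  ∂f/∂d_i = (d_o/(d_o+d_i))² = 0.289
δf = √((∂f/∂d_o · δd_o)² + (∂f/∂d_i · δd_i)²) = √(0.165 + 0.164) = 0.573 cm

0.573 cm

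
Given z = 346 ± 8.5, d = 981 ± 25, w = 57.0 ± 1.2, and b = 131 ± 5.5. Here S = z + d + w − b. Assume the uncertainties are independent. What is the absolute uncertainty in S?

For a sum/difference, combine absolute errors in quadrature:
  (δz)² = 72.2;  (δd)² = 625;  (δw)² = 1.44;  (δb)² = 30.2
δS = √(729) = 27.0

27.0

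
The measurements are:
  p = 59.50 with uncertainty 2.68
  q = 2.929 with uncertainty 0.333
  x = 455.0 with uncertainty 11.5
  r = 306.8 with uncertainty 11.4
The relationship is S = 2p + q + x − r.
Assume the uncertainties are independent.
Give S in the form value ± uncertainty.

Each term contributes (cᵢ δxᵢ)² to (δS)²:
  (2·δp)² = 28.7;  (δq)² = 0.111;  (δx)² = 132;  (δr)² = 130
δS = √(291) = 17.1
S = 270.1.

270.1 ± 17.1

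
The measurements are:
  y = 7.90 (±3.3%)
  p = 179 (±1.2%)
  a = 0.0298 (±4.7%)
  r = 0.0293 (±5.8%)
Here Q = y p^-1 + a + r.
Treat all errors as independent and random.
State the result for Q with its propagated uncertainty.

0.103 ± 0.00269

Let w = y·p^-1 = 0.0441. δw/w = √((1·δy/y)² + (-1·δp/p)²) = √(0.00109 + 0.000144) = 0.0351, so δw = 0.00155.
Q = w + a + r: δQ = √(δw² + δa² + δr²) = √(2.4e-06 + 1.96e-06 + 2.89e-06) = 0.00269
Q = 0.103.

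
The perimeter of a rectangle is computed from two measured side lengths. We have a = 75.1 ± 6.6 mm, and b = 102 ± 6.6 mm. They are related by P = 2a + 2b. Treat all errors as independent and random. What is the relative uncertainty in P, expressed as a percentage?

5.27%

Each term contributes (cᵢ δxᵢ)² to (δP)²:
  (2·δa)² = 174;  (2·δb)² = 174
δP = √(348) = 18.7 mm
P = 354 mm, so δP/P = 18.7/354 = 0.0527.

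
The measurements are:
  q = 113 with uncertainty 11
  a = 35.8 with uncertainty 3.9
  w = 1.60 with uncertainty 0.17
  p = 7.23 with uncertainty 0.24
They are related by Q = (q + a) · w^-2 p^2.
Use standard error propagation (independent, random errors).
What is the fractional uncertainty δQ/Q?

Let u = q + a = 149. δu = √(δq² + δa²) = √(121 + 15.2) = 11.7, so δu/u = 0.0784.
Q is then a monomial in u, w, p:
δQ/Q = √((δu/u)² + (-2·δw/w)² + (2·δp/p)²) = √(0.00615 + 0.0452 + 0.00441) = 0.236

0.236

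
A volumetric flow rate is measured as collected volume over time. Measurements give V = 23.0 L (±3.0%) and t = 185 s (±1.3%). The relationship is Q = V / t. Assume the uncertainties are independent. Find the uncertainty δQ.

For a monomial Q ∝ V, t^-1, fractional errors add in quadrature:
  (1·δV/V)² = (1×0.0300)² = 0.000900;  (-1·δt/t)² = (-1×0.0130)² = 0.000169
δQ/Q = √(0.00107) = 0.0327
Q = 0.124 L/s, so δQ = 0.0327 × 0.124 = 0.00406 L/s.

0.00406 L/s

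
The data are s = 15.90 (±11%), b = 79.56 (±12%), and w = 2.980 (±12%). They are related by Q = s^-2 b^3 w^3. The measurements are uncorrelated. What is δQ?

29200

Q is a product of powers, so relative uncertainties combine in quadrature:
  (-2·δs/s)² = (-2×0.110)² = 0.0484;  (3·δb/b)² = (3×0.120)² = 0.130;  (3·δw/w)² = (3×0.120)² = 0.130
δQ/Q = √(0.308) = 0.555
Q = 52720, so δQ = 0.555 × 52720 = 29200.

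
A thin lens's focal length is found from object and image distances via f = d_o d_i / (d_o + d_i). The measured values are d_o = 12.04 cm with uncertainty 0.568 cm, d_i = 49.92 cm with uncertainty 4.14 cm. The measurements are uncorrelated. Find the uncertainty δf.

∂f/∂d_o = (d_i/(d_o+d_i))² = 0.649;  ∂f/∂d_i = (d_o/(d_o+d_i))² = 0.0378
δf = √((∂f/∂d_o · δd_o)² + (∂f/∂d_i · δd_i)²) = √(0.136 + 0.0244) = 0.400 cm

0.400 cm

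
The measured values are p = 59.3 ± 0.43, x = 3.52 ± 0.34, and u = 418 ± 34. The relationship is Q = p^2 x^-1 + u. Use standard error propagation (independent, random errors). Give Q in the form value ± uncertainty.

Let w = p^2·x^-1 = 999. δw/w = √((2·δp/p)² + (-1·δx/x)²) = √(0.000210 + 0.00933) = 0.0977, so δw = 97.6.
Q = w + u: δQ = √(δw² + δu²) = √(9520 + 1160) = 103
Q = 1420.

1420 ± 103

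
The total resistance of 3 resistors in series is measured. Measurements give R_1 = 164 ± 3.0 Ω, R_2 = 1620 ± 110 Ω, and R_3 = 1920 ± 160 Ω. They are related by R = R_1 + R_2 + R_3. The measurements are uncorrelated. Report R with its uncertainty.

Sums and differences: (δR)² = Σ (cᵢ δxᵢ)².
  (δR_1)² = 9.00;  (δR_2)² = 12100;  (δR_3)² = 25600
δR = √(37700) = 194 Ω
R = 3700 Ω.

3700 ± 194 Ω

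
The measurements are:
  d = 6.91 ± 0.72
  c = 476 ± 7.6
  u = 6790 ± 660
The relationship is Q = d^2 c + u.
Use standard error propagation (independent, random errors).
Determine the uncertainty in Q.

4800

Let p = d^2·c = 22700. δp/p = √((2·δd/d)² + (1·δc/c)²) = √(0.0434 + 0.000255) = 0.209, so δp = 4750.
Q = p + u: δQ = √(δp² + δu²) = √(2.26e+07 + 4.36e+05) = 4800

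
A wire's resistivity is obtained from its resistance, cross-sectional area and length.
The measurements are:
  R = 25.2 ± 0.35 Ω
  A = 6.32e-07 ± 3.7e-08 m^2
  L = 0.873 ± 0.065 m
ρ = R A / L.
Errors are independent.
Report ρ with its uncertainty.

Each factor contributes (exponent × relative error)² to (δρ/ρ)²:
  (1·δR/R)² = (1×0.0139)² = 0.000193;  (1·δA/A)² = (1×0.0585)² = 0.00343;  (-1·δL/L)² = (-1×0.0745)² = 0.00554
δρ/ρ = √(0.00916) = 0.0957
ρ = 1.82e-05 Ω·m, so δρ = 0.0957 × 1.82e-05 = 1.75e-06 Ω·m.

(1.82 ± 0.175) × 10^-5 Ω·m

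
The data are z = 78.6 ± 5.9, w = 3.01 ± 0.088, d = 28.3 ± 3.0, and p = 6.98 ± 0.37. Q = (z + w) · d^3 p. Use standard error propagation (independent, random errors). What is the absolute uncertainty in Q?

4.27e+06

Let u = z + w = 81.6. δu = √(δz² + δw²) = √(34.8 + 0.00774) = 5.90, so δu/u = 0.0723.
Q is then a monomial in u, d, p:
δQ/Q = √((δu/u)² + (3·δd/d)² + (1·δp/p)²) = √(0.00523 + 0.101 + 0.00281) = 0.330
Q = 1.29e+07, so δQ = 0.330 × 1.29e+07 = 4.27e+06.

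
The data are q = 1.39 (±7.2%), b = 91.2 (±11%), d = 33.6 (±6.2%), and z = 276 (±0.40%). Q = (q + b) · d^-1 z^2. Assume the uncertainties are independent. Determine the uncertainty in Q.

26300

Let u = q + b = 92.6. δu = √(δq² + δb²) = √(0.0100 + 101) = 10.0, so δu/u = 0.108.
Q is then a monomial in u, d, z:
δQ/Q = √((δu/u)² + (-1·δd/d)² + (2·δz/z)²) = √(0.0117 + 0.00384 + 6.4e-05) = 0.125
Q = 2.1e+05, so δQ = 0.125 × 2.1e+05 = 26300.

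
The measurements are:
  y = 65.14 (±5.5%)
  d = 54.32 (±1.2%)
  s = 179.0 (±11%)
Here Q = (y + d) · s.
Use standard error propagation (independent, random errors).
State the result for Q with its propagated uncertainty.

Let u = y + d = 119.5. δu = √(δy² + δd²) = √(12.8 + 0.425) = 3.64, so δu/u = 0.0305.
Q is then a monomial in u, s:
δQ/Q = √((δu/u)² + (1·δs/s)²) = √(0.000929 + 0.0121) = 0.114
Q = 21380, so δQ = 0.114 × 21380 = 2440.

21380 ± 2440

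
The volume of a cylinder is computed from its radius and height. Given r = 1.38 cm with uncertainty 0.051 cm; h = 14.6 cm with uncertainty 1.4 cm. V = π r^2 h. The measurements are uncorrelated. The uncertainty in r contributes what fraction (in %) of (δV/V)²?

(δV/V)² = (2·δr/r)² + (1·δh/h)²
  r term: (2×0.0370)² = 0.00546
  h term: (1×0.0959)² = 0.00919
Total = 0.0147. Share from r = 0.00546/0.0147 = 0.373.

37.3%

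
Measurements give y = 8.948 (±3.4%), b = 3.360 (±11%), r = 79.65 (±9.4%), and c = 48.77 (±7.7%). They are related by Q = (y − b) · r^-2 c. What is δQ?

Let u = y − b = 5.588. δu = √(δy² + δb²) = √(0.0926 + 0.137) = 0.479, so δu/u = 0.0857.
Q is then a monomial in u, r, c:
δQ/Q = √((δu/u)² + (-2·δr/r)² + (1·δc/c)²) = √(0.00734 + 0.0353 + 0.00593) = 0.220
Q = 0.04296, so δQ = 0.220 × 0.04296 = 0.00947.

0.00947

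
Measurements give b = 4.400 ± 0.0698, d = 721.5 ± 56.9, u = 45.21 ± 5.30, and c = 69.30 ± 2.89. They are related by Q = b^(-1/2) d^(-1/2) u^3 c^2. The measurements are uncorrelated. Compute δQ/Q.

0.364

Since Q is a product/quotient, work with relative uncertainties:
  (−½·δb/b)² = (-0.5×0.0159)² = 6.29e-05;  (−½·δd/d)² = (-0.5×0.0789)² = 0.00155;  (3·δu/u)² = (3×0.117)² = 0.124;  (2·δc/c)² = (2×0.0417)² = 0.00696
δQ/Q = √(0.132) = 0.364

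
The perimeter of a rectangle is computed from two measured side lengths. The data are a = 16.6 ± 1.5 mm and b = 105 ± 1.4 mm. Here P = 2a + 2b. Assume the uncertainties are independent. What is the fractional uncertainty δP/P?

Absolute uncertainties add in quadrature for a linear combination:
  (2·δa)² = 9.00;  (2·δb)² = 7.84
δP = √(16.8) = 4.10 mm
P = 243 mm, so δP/P = 4.10/243 = 0.0169.

0.0169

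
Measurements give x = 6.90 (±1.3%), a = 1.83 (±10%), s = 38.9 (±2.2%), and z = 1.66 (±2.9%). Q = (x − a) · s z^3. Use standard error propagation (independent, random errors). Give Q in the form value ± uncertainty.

Let u = x − a = 5.07. δu = √(δx² + δa²) = √(0.00805 + 0.0335) = 0.204, so δu/u = 0.0402.
Q is then a monomial in u, s, z:
δQ/Q = √((δu/u)² + (1·δs/s)² + (3·δz/z)²) = √(0.00162 + 0.000484 + 0.00757) = 0.0983
Q = 902, so δQ = 0.0983 × 902 = 88.7.

902 ± 88.7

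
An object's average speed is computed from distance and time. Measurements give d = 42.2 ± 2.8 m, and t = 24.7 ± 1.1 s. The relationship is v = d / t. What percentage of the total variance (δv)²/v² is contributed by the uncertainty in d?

(δv/v)² = (1·δd/d)² + (-1·δt/t)²
  d term: (1×0.0664)² = 0.00440
  t term: (-1×0.0445)² = 0.00198
Total = 0.00639. Share from d = 0.00440/0.00639 = 0.689.

68.9%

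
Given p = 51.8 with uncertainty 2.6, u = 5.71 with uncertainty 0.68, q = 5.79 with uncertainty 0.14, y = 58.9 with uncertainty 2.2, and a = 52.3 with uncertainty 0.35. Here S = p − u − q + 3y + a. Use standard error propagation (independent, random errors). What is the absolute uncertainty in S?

7.14

Each term contributes (cᵢ δxᵢ)² to (δS)²:
  (δp)² = 6.76;  (δu)² = 0.462;  (δq)² = 0.0196;  (3·δy)² = 43.6;  (δa)² = 0.122
δS = √(50.9) = 7.14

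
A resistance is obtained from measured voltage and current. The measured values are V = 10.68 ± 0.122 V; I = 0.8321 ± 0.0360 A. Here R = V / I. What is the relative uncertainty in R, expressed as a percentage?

4.47%

Products/powers → add relative errors in quadrature, weighted by exponent:
  (1·δV/V)² = (1×0.0114)² = 0.000130;  (-1·δI/I)² = (-1×0.0433)² = 0.00187
δR/R = √(0.00200) = 0.0447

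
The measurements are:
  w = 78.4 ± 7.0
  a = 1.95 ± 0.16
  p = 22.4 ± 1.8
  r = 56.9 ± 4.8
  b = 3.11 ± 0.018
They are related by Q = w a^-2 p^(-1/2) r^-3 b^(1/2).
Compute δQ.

Products/powers → add relative errors in quadrature, weighted by exponent:
  (1·δw/w)² = (1×0.0893)² = 0.00797;  (-2·δa/a)² = (-2×0.0821)² = 0.0269;  (−½·δp/p)² = (-0.5×0.0804)² = 0.00161;  (-3·δr/r)² = (-3×0.0844)² = 0.0640;  (½·δb/b)² = (0.5×0.00579)² = 8.37e-06
δQ/Q = √(0.101) = 0.317
Q = 4.17e-05, so δQ = 0.317 × 4.17e-05 = 1.32e-05.

1.32e-05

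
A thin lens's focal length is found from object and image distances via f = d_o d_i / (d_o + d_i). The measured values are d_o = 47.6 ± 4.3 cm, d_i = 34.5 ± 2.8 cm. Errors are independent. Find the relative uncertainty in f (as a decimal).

∂f/∂d_o = (d_i/(d_o+d_i))² = 0.177;  ∂f/∂d_i = (d_o/(d_o+d_i))² = 0.336
δf = √((∂f/∂d_o · δd_o)² + (∂f/∂d_i · δd_i)²) = √(0.577 + 0.886) = 1.21 cm
f = 20.0 cm, so δf/f = 1.21/20.0 = 0.0605.

0.0605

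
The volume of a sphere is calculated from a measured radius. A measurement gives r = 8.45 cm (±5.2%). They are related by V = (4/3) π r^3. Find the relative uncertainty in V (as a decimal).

V ∝ r^3, so δV/V = |3| · δr/r = 3 × 0.0520 = 0.156.

0.156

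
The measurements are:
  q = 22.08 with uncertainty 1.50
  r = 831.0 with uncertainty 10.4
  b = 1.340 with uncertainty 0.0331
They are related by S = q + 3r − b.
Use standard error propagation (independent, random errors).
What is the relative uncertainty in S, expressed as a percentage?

1.24%

S is a linear combination, so absolute uncertainties add in quadrature:
  (δq)² = 2.25;  (3·δr)² = 973;  (δb)² = 0.00110
δS = √(976) = 31.2
S = 2514, so δS/S = 31.2/2514 = 0.0124.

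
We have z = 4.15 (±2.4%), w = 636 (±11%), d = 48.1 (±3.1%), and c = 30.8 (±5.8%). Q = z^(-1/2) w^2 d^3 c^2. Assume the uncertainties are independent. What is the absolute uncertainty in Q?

5.57e+12

Since Q is a product/quotient, work with relative uncertainties:
  (−½·δz/z)² = (-0.5×0.0240)² = 0.000144;  (2·δw/w)² = (2×0.110)² = 0.0484;  (3·δd/d)² = (3×0.0310)² = 0.00865;  (2·δc/c)² = (2×0.0580)² = 0.0135
δQ/Q = √(0.0706) = 0.266
Q = 2.1e+13, so δQ = 0.266 × 2.1e+13 = 5.57e+12.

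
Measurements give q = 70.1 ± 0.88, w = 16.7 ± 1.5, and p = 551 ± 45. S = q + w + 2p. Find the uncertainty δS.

90.0

S is a linear combination, so absolute uncertainties add in quadrature:
  (δq)² = 0.774;  (δw)² = 2.25;  (2·δp)² = 8100
δS = √(8100) = 90.0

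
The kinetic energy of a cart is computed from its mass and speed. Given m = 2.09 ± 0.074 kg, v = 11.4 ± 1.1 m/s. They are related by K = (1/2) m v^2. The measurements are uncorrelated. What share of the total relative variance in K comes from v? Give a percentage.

(δK/K)² = (1·δm/m)² + (2·δv/v)²
  m term: (1×0.0354)² = 0.00125
  v term: (2×0.0965)² = 0.0372
Total = 0.0385. Share from v = 0.0372/0.0385 = 0.967.

96.7%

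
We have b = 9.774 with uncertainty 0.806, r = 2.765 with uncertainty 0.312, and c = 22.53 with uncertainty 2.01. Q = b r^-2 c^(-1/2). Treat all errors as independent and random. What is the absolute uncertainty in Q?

0.0658

Relative error in a monomial: (δQ/Q)² = Σ (nᵢ · δxᵢ/xᵢ)².
  (1·δb/b)² = (1×0.0825)² = 0.00680;  (-2·δr/r)² = (-2×0.113)² = 0.0509;  (−½·δc/c)² = (-0.5×0.0892)² = 0.00199
δQ/Q = √(0.0597) = 0.244
Q = 0.2693, so δQ = 0.244 × 0.2693 = 0.0658.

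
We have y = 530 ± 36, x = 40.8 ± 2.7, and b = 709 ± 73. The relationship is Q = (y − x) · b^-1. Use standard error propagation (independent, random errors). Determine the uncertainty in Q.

0.0874

Let u = y − x = 489. δu = √(δy² + δx²) = √(1300 + 7.29) = 36.1, so δu/u = 0.0738.
Q is then a monomial in u, b:
δQ/Q = √((δu/u)² + (-1·δb/b)²) = √(0.00545 + 0.0106) = 0.127
Q = 0.690, so δQ = 0.127 × 0.690 = 0.0874.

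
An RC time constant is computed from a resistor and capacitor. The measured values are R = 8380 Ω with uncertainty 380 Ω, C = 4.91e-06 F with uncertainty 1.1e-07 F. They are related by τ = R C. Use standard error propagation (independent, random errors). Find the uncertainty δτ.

For a monomial τ ∝ R, C, fractional errors add in quadrature:
  (1·δR/R)² = (1×0.0453)² = 0.00206;  (1·δC/C)² = (1×0.0224)² = 0.000502
δτ/τ = √(0.00256) = 0.0506
τ = 0.0411 s, so δτ = 0.0506 × 0.0411 = 0.00208 s.

0.00208 s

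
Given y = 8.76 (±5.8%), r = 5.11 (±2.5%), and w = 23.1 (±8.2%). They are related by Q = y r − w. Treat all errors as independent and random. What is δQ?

Let p = y·r = 44.8. δp/p = √((1·δy/y)² + (1·δr/r)²) = √(0.00336 + 0.000625) = 0.0632, so δp = 2.83.
Q = p − w: δQ = √(δp² + δw²) = √(7.99 + 3.59) = 3.40

3.40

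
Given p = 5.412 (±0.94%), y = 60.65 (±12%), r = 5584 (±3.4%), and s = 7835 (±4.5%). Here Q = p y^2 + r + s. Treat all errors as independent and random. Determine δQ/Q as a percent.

Let w = p·y^2 = 19910. δw/w = √((1·δp/p)² + (2·δy/y)²) = √(8.84e-05 + 0.0576) = 0.240, so δw = 4780.
Q = w + r + s: δQ = √(δw² + δr² + δs²) = √(2.29e+07 + 36000 + 1.24e+05) = 4800
Q = 33330, so δQ/Q = 4800/33330 = 0.144.

14.4%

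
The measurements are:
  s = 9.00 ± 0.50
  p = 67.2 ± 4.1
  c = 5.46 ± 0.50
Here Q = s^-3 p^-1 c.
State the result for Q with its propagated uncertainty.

(1.11 ± 0.223) × 10^-4

Q is a product of powers, so relative uncertainties combine in quadrature:
  (-3·δs/s)² = (-3×0.0556)² = 0.0278;  (-1·δp/p)² = (-1×0.0610)² = 0.00372;  (1·δc/c)² = (1×0.0916)² = 0.00839
δQ/Q = √(0.0399) = 0.200
Q = 0.000111, so δQ = 0.200 × 0.000111 = 2.23e-05.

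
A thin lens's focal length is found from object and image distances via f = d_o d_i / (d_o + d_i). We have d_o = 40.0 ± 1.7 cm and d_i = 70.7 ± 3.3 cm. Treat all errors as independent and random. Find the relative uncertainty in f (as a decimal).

0.0320

∂f/∂d_o = (d_i/(d_o+d_i))² = 0.408;  ∂f/∂d_i = (d_o/(d_o+d_i))² = 0.131
δf = √((∂f/∂d_o · δd_o)² + (∂f/∂d_i · δd_i)²) = √(0.481 + 0.186) = 0.816 cm
f = 25.5 cm, so δf/f = 0.816/25.5 = 0.0320.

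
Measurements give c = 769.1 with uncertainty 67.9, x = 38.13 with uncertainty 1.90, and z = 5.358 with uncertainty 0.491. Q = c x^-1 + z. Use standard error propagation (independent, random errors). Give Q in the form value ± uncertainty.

25.53 ± 2.10

Let p = c·x^-1 = 20.17. δp/p = √((1·δc/c)² + (-1·δx/x)²) = √(0.00779 + 0.00248) = 0.101, so δp = 2.04.
Q = p + z: δQ = √(δp² + δz²) = √(4.18 + 0.241) = 2.10
Q = 25.53.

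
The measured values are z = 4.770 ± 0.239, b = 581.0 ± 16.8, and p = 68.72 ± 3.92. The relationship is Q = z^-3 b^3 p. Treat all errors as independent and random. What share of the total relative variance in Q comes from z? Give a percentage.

67.7%

(δQ/Q)² = (-3·δz/z)² + (3·δb/b)² + (1·δp/p)²
  z term: (-3×0.0501)² = 0.0226
  b term: (3×0.0289)² = 0.00753
  p term: (1×0.0570)² = 0.00325
Total = 0.0334. Share from z = 0.0226/0.0334 = 0.677.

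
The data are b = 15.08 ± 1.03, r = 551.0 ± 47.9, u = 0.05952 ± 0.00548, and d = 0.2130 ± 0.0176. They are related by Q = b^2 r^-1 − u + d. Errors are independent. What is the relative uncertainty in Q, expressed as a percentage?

12.2%

Let p = b^2·r^-1 = 0.4127. δp/p = √((2·δb/b)² + (-1·δr/r)²) = √(0.0187 + 0.00756) = 0.162, so δp = 0.0668.
Q = p − u + d: δQ = √(δp² + δu² + δd²) = √(0.00447 + 3e-05 + 0.000310) = 0.0693
Q = 0.5662, so δQ/Q = 0.0693/0.5662 = 0.122.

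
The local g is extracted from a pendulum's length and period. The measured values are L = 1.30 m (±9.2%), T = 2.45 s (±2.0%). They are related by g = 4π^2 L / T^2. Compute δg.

0.858 m/s^2

Products/powers → add relative errors in quadrature, weighted by exponent:
  (1·δL/L)² = (1×0.0920)² = 0.00846;  (-2·δT/T)² = (-2×0.0200)² = 0.00160
δg/g = √(0.0101) = 0.100
g = 8.55 m/s^2, so δg = 0.100 × 8.55 = 0.858 m/s^2.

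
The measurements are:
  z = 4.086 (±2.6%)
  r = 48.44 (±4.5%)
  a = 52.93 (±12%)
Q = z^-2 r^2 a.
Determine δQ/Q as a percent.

15.9%

Q is a product of powers, so relative uncertainties combine in quadrature:
  (-2·δz/z)² = (-2×0.0260)² = 0.00270;  (2·δr/r)² = (2×0.0450)² = 0.00810;  (1·δa/a)² = (1×0.120)² = 0.0144
δQ/Q = √(0.0252) = 0.159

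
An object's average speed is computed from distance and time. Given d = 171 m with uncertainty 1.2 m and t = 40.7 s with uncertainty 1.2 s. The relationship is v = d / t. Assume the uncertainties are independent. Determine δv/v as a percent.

v is a product of powers, so relative uncertainties combine in quadrature:
  (1·δd/d)² = (1×0.00702)² = 4.92e-05;  (-1·δt/t)² = (-1×0.0295)² = 0.000869
δv/v = √(0.000919) = 0.0303

3.03%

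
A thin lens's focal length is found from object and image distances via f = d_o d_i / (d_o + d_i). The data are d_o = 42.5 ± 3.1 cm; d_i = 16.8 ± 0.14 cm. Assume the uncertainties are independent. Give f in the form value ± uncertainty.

12.0 ± 0.259 cm

∂f/∂d_o = (d_i/(d_o+d_i))² = 0.0803;  ∂f/∂d_i = (d_o/(d_o+d_i))² = 0.514
δf = √((∂f/∂d_o · δd_o)² + (∂f/∂d_i · δd_i)²) = √(0.0619 + 0.00517) = 0.259 cm
f = 12.0 cm.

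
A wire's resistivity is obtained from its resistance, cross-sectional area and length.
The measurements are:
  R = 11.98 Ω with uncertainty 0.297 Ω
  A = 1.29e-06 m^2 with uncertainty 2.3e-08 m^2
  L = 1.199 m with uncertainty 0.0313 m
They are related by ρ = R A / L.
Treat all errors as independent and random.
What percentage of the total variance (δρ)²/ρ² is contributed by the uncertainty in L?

(δρ/ρ)² = (1·δR/R)² + (1·δA/A)² + (-1·δL/L)²
  R term: (1×0.0248)² = 0.000615
  A term: (1×0.0178)² = 0.000318
  L term: (-1×0.0261)² = 0.000681
Total = 0.00161. Share from L = 0.000681/0.00161 = 0.422.

42.2%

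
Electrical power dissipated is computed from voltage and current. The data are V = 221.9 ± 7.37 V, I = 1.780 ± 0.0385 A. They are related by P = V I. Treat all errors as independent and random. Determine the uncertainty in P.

15.7 W

P is a product of powers, so relative uncertainties combine in quadrature:
  (1·δV/V)² = (1×0.0332)² = 0.00110;  (1·δI/I)² = (1×0.0216)² = 0.000468
δP/P = √(0.00157) = 0.0396
P = 395.0 W, so δP = 0.0396 × 395.0 = 15.7 W.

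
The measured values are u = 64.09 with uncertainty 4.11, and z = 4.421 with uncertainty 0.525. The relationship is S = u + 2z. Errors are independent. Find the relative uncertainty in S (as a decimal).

Each term contributes (cᵢ δxᵢ)² to (δS)²:
  (δu)² = 16.9;  (2·δz)² = 1.10
δS = √(18.0) = 4.24
S = 72.93, so δS/S = 4.24/72.93 = 0.0582.

0.0582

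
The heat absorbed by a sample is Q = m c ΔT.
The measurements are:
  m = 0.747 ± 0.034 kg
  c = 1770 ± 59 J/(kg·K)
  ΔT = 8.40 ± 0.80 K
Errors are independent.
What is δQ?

1230 J

Relative error in a monomial: (δQ/Q)² = Σ (nᵢ · δxᵢ/xᵢ)².
  (1·δm/m)² = (1×0.0455)² = 0.00207;  (1·δc/c)² = (1×0.0333)² = 0.00111;  (1·δΔT/ΔT)² = (1×0.0952)² = 0.00907
δQ/Q = √(0.0123) = 0.111
Q = 11100 J, so δQ = 0.111 × 11100 = 1230 J.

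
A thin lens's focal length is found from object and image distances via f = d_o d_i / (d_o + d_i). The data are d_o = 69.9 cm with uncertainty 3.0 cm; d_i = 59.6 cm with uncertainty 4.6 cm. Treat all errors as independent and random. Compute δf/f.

∂f/∂d_o = (d_i/(d_o+d_i))² = 0.212;  ∂f/∂d_i = (d_o/(d_o+d_i))² = 0.291
δf = √((∂f/∂d_o · δd_o)² + (∂f/∂d_i · δd_i)²) = √(0.404 + 1.80) = 1.48 cm
f = 32.2 cm, so δf/f = 1.48/32.2 = 0.0461.

0.0461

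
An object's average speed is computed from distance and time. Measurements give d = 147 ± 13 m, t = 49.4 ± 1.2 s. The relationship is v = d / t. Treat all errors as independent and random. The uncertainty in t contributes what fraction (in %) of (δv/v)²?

7.02%

(δv/v)² = (1·δd/d)² + (-1·δt/t)²
  d term: (1×0.0884)² = 0.00782
  t term: (-1×0.0243)² = 0.000590
Total = 0.00841. Share from t = 0.000590/0.00841 = 0.0702.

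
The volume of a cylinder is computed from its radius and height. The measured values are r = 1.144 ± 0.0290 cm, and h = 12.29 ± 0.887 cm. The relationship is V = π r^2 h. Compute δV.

For a monomial V ∝ r^2, h, fractional errors add in quadrature:
  (2·δr/r)² = (2×0.0253)² = 0.00257;  (1·δh/h)² = (1×0.0722)² = 0.00521
δV/V = √(0.00778) = 0.0882
V = 50.53 cm^3, so δV = 0.0882 × 50.53 = 4.46 cm^3.

4.46 cm^3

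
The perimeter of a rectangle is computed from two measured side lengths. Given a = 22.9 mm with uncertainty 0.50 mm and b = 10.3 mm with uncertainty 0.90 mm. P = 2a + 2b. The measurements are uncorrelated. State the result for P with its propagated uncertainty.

P is a linear combination, so absolute uncertainties add in quadrature:
  (2·δa)² = 1.00;  (2·δb)² = 3.24
δP = √(4.24) = 2.06 mm
P = 66.4 mm.

66.4 ± 2.06 mm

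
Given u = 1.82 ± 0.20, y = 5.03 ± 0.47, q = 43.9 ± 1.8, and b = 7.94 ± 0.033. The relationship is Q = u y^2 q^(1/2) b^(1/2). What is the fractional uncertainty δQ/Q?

Products/powers → add relative errors in quadrature, weighted by exponent:
  (1·δu/u)² = (1×0.110)² = 0.0121;  (2·δy/y)² = (2×0.0934)² = 0.0349;  (½·δq/q)² = (0.5×0.0410)² = 0.000420;  (½·δb/b)² = (0.5×0.00416)² = 4.32e-06
δQ/Q = √(0.0474) = 0.218

0.218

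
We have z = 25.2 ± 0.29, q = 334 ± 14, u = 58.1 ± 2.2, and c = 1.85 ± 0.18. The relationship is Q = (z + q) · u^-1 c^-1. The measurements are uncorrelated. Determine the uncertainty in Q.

Let w = z + q = 359. δw = √(δz² + δq²) = √(0.0841 + 196) = 14.0, so δw/w = 0.0390.
Q is then a monomial in w, u, c:
δQ/Q = √((δw/w)² + (-1·δu/u)² + (-1·δc/c)²) = √(0.00152 + 0.00143 + 0.00947) = 0.111
Q = 3.34, so δQ = 0.111 × 3.34 = 0.372.

0.372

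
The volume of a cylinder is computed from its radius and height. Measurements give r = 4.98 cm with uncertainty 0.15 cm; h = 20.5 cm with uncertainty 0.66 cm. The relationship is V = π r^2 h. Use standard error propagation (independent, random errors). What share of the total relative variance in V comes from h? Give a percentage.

(δV/V)² = (2·δr/r)² + (1·δh/h)²
  r term: (2×0.0301)² = 0.00363
  h term: (1×0.0322)² = 0.00104
Total = 0.00467. Share from h = 0.00104/0.00467 = 0.222.

22.2%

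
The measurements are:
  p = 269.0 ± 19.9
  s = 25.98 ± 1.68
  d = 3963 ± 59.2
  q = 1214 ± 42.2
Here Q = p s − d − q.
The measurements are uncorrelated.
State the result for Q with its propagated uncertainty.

Let w = p·s = 6989. δw/w = √((1·δp/p)² + (1·δs/s)²) = √(0.00547 + 0.00418) = 0.0983, so δw = 687.
Q = w − d − q: δQ = √(δw² + δd² + δq²) = √(4.72e+05 + 3500 + 1780) = 691
Q = 1812.

1812 ± 691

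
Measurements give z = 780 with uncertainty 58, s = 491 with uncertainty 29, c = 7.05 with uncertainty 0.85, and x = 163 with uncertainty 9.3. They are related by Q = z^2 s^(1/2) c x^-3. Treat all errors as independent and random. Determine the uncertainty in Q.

5.67

Relative error in a monomial: (δQ/Q)² = Σ (nᵢ · δxᵢ/xᵢ)².
  (2·δz/z)² = (2×0.0744)² = 0.0221;  (½·δs/s)² = (0.5×0.0591)² = 0.000872;  (1·δc/c)² = (1×0.121)² = 0.0145;  (-3·δx/x)² = (-3×0.0571)² = 0.0293
δQ/Q = √(0.0668) = 0.259
Q = 21.9, so δQ = 0.259 × 21.9 = 5.67.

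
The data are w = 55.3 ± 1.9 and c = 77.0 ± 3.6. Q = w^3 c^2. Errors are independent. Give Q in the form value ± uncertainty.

Relative error in a monomial: (δQ/Q)² = Σ (nᵢ · δxᵢ/xᵢ)².
  (3·δw/w)² = (3×0.0344)² = 0.0106;  (2·δc/c)² = (2×0.0468)² = 0.00874
δQ/Q = √(0.0194) = 0.139
Q = 1e+09, so δQ = 0.139 × 1e+09 = 1.4e+08.

(1.00 ± 0.140) × 10^9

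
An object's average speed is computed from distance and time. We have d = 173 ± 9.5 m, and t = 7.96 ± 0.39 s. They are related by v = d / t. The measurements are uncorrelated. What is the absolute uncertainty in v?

1.60 m/s

For a monomial v ∝ d, t^-1, fractional errors add in quadrature:
  (1·δd/d)² = (1×0.0549)² = 0.00302;  (-1·δt/t)² = (-1×0.0490)² = 0.00240
δv/v = √(0.00542) = 0.0736
v = 21.7 m/s, so δv = 0.0736 × 21.7 = 1.60 m/s.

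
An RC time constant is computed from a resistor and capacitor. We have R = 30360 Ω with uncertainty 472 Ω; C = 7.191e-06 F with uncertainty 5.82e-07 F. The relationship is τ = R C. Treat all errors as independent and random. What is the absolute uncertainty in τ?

0.0180 s

Products/powers → add relative errors in quadrature, weighted by exponent:
  (1·δR/R)² = (1×0.0155)² = 0.000242;  (1·δC/C)² = (1×0.0809)² = 0.00655
δτ/τ = √(0.00679) = 0.0824
τ = 0.2183 s, so δτ = 0.0824 × 0.2183 = 0.0180 s.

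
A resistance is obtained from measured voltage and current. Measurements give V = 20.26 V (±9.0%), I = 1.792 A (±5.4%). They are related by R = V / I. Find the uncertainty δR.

Products/powers → add relative errors in quadrature, weighted by exponent:
  (1·δV/V)² = (1×0.0900)² = 0.00810;  (-1·δI/I)² = (-1×0.0540)² = 0.00292
δR/R = √(0.0110) = 0.105
R = 11.31 Ω, so δR = 0.105 × 11.31 = 1.19 Ω.

1.19 Ω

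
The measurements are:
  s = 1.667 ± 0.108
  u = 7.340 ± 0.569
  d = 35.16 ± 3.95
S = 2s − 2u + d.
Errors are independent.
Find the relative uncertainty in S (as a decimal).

0.173

S is a linear combination, so absolute uncertainties add in quadrature:
  (2·δs)² = 0.0467;  (2·δu)² = 1.30;  (δd)² = 15.6
δS = √(16.9) = 4.12
S = 23.81, so δS/S = 4.12/23.81 = 0.173.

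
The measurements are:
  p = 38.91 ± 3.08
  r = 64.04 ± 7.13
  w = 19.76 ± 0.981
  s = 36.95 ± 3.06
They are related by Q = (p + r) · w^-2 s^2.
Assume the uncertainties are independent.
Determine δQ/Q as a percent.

Let u = p + r = 103.0. δu = √(δp² + δr²) = √(9.49 + 50.8) = 7.77, so δu/u = 0.0754.
Q is then a monomial in u, w, s:
δQ/Q = √((δu/u)² + (-2·δw/w)² + (2·δs/s)²) = √(0.00569 + 0.00986 + 0.0274) = 0.207

20.7%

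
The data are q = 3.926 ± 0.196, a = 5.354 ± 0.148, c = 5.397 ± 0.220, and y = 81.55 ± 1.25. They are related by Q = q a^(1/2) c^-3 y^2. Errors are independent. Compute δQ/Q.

0.136

Each factor contributes (exponent × relative error)² to (δQ/Q)²:
  (1·δq/q)² = (1×0.0499)² = 0.00249;  (½·δa/a)² = (0.5×0.0276)² = 0.000191;  (-3·δc/c)² = (-3×0.0408)² = 0.0150;  (2·δy/y)² = (2×0.0153)² = 0.000940
δQ/Q = √(0.0186) = 0.136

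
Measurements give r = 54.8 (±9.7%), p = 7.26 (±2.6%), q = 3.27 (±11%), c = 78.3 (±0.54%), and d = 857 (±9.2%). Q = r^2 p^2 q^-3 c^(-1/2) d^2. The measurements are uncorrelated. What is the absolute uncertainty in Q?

1.61e+08

Each factor contributes (exponent × relative error)² to (δQ/Q)²:
  (2·δr/r)² = (2×0.0970)² = 0.0376;  (2·δp/p)² = (2×0.0260)² = 0.00270;  (-3·δq/q)² = (-3×0.110)² = 0.109;  (−½·δc/c)² = (-0.5×0.00540)² = 7.29e-06;  (2·δd/d)² = (2×0.0920)² = 0.0339
δQ/Q = √(0.183) = 0.428
Q = 3.76e+08, so δQ = 0.428 × 3.76e+08 = 1.61e+08.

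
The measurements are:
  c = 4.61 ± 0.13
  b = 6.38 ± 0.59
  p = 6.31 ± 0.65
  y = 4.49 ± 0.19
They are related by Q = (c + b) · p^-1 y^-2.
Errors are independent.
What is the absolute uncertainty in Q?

0.0125

Let u = c + b = 11.0. δu = √(δc² + δb²) = √(0.0169 + 0.348) = 0.604, so δu/u = 0.0550.
Q is then a monomial in u, p, y:
δQ/Q = √((δu/u)² + (-1·δp/p)² + (-2·δy/y)²) = √(0.00302 + 0.0106 + 0.00716) = 0.144
Q = 0.0864, so δQ = 0.144 × 0.0864 = 0.0125.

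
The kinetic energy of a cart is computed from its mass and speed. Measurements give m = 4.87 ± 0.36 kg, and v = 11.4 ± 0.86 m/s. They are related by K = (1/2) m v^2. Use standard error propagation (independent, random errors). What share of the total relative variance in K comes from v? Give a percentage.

(δK/K)² = (1·δm/m)² + (2·δv/v)²
  m term: (1×0.0739)² = 0.00546
  v term: (2×0.0754)² = 0.0228
Total = 0.0282. Share from v = 0.0228/0.0282 = 0.806.

80.6%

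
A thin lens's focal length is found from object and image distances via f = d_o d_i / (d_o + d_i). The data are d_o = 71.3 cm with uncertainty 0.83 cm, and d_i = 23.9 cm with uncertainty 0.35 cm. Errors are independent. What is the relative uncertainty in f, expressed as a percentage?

1.14%

∂f/∂d_o = (d_i/(d_o+d_i))² = 0.0630;  ∂f/∂d_i = (d_o/(d_o+d_i))² = 0.561
δf = √((∂f/∂d_o · δd_o)² + (∂f/∂d_i · δd_i)²) = √(0.00274 + 0.0385) = 0.203 cm
f = 17.9 cm, so δf/f = 0.203/17.9 = 0.0114.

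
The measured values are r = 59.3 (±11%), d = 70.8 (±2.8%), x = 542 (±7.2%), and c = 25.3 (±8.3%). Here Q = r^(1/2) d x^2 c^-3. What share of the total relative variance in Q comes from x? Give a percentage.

24.0%

(δQ/Q)² = (½·δr/r)² + (1·δd/d)² + (2·δx/x)² + (-3·δc/c)²
  r term: (0.5×0.110)² = 0.00302
  d term: (1×0.0280)² = 0.000784
  x term: (2×0.0720)² = 0.0207
  c term: (-3×0.0830)² = 0.0620
Total = 0.0865. Share from x = 0.0207/0.0865 = 0.240.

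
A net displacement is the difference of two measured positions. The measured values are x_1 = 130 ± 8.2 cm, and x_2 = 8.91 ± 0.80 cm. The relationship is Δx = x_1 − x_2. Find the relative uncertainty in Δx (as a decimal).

For a sum/difference, combine absolute errors in quadrature:
  (δx_1)² = 67.2;  (δx_2)² = 0.640
δΔx = √(67.9) = 8.24 cm
Δx = 121 cm, so δΔx/Δx = 8.24/121 = 0.0680.

0.0680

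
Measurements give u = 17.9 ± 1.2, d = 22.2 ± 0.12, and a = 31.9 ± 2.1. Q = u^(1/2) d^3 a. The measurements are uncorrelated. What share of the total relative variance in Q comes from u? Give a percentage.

19.6%

(δQ/Q)² = (½·δu/u)² + (3·δd/d)² + (1·δa/a)²
  u term: (0.5×0.0670)² = 0.00112
  d term: (3×0.00541)² = 0.000263
  a term: (1×0.0658)² = 0.00433
Total = 0.00572. Share from u = 0.00112/0.00572 = 0.196.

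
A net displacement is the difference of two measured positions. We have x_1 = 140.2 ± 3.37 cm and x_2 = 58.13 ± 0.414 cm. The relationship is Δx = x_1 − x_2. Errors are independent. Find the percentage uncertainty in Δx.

Absolute uncertainties add in quadrature for a linear combination:
  (δx_1)² = 11.4;  (δx_2)² = 0.171
δΔx = √(11.5) = 3.40 cm
Δx = 82.07 cm, so δΔx/Δx = 3.40/82.07 = 0.0414.

4.14%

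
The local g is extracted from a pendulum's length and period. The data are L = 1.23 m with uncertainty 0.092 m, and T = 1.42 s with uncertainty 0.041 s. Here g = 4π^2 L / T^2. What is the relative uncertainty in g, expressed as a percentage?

Relative error in a monomial: (δg/g)² = Σ (nᵢ · δxᵢ/xᵢ)².
  (1·δL/L)² = (1×0.0748)² = 0.00559;  (-2·δT/T)² = (-2×0.0289)² = 0.00333
δg/g = √(0.00893) = 0.0945

9.45%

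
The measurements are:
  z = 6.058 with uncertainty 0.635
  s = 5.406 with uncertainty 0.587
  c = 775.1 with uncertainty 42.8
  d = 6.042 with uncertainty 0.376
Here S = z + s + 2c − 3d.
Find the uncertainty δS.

S is a linear combination, so absolute uncertainties add in quadrature:
  (δz)² = 0.403;  (δs)² = 0.345;  (2·δc)² = 7330;  (3·δd)² = 1.27
δS = √(7330) = 85.6

85.6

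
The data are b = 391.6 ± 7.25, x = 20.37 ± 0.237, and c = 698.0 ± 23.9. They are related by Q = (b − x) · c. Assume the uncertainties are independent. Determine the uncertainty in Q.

10200

Let u = b − x = 371.2. δu = √(δb² + δx²) = √(52.6 + 0.0562) = 7.25, so δu/u = 0.0195.
Q is then a monomial in u, c:
δQ/Q = √((δu/u)² + (1·δc/c)²) = √(0.000382 + 0.00117) = 0.0394
Q = 259100, so δQ = 0.0394 × 259100 = 10200.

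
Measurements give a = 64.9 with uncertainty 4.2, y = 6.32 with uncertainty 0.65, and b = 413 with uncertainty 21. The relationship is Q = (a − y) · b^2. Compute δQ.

Let u = a − y = 58.6. δu = √(δa² + δy²) = √(17.6 + 0.423) = 4.25, so δu/u = 0.0726.
Q is then a monomial in u, b:
δQ/Q = √((δu/u)² + (2·δb/b)²) = √(0.00526 + 0.0103) = 0.125
Q = 9.99e+06, so δQ = 0.125 × 9.99e+06 = 1.25e+06.

1.25e+06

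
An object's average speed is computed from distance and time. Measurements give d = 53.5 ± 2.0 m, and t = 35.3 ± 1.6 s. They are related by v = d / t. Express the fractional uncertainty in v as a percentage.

v is a product of powers, so relative uncertainties combine in quadrature:
  (1·δd/d)² = (1×0.0374)² = 0.00140;  (-1·δt/t)² = (-1×0.0453)² = 0.00205
δv/v = √(0.00345) = 0.0588

5.88%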